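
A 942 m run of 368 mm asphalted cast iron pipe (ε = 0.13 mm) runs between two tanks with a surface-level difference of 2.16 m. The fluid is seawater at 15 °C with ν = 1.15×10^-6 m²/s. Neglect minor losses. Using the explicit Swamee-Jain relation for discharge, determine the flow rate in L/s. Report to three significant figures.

Swamee-Jain (Type II): Q = -0.965·√(gD⁵h_f/L)·ln[ε/(3.7D) + √(3.17ν²L/(gD³h_f))]
√(gD⁵h_f/L) = √(9.81·0.368⁵·2.16/942) = 0.01232
ε/(3.7D) = 9.55×10^-5; √(3.17ν²L/(gD³h_f)) = 6.12×10^-5
Q = -0.965·0.01232·ln(1.566×10^-4) = 0.1042 m³/s
Check: V = 0.979 m/s, Re = 3.13×10^5, f = 0.01736, h_f = 2.17 m ≈ 2.16 m ✓

Q ≈ 104 L/s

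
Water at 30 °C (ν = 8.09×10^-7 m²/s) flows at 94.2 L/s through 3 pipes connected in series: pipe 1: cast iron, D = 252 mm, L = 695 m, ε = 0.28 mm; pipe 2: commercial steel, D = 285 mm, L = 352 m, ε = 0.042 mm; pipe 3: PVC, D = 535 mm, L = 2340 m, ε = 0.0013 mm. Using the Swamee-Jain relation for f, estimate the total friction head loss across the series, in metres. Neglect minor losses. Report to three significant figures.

Pipe 1: V = 1.889 m/s, Re = 5.88×10^5, ε/D = 0.00111, f = 0.02074, h_1 = f(L/D)V²/2g = 10.40 m
Pipe 2: V = 1.477 m/s, Re = 5.20×10^5, ε/D = 1.47×10^-4, f = 0.01493, h_2 = f(L/D)V²/2g = 2.050 m
Pipe 3: V = 0.4190 m/s, Re = 2.77×10^5, ε/D = 2.43×10^-6, f = 0.01462, h_3 = f(L/D)V²/2g = 0.5722 m
Series → Q common, losses add: H = Σh = 13.02 m

H ≈ 13.0 m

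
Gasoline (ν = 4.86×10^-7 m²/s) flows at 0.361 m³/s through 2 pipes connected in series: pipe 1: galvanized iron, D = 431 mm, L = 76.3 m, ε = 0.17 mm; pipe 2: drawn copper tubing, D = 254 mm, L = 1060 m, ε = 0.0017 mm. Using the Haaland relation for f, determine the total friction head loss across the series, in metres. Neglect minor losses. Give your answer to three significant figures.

H ≈ 106 m

Pipe 1: V = 2.474 m/s, Re = 2.19×10^6, ε/D = 3.94×10^-4, f = 0.01612, h_1 = f(L/D)V²/2g = 0.8906 m
Pipe 2: V = 7.124 m/s, Re = 3.72×10^6, ε/D = 6.69×10^-6, f = 0.009693, h_2 = f(L/D)V²/2g = 104.6 m
Series → Q common, losses add: H = Σh = 105.5 m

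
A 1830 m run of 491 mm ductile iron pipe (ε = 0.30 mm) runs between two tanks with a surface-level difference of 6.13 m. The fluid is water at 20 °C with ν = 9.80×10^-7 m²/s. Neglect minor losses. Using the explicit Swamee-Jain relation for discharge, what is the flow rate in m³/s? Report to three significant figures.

Q ≈ 0.253 m³/s

Swamee-Jain (Type II): Q = -0.965·√(gD⁵h_f/L)·ln[ε/(3.7D) + √(3.17ν²L/(gD³h_f))]
√(gD⁵h_f/L) = √(9.81·0.491⁵·6.13/1830) = 0.03062
ε/(3.7D) = 1.65×10^-4; √(3.17ν²L/(gD³h_f)) = 2.80×10^-5
Q = -0.965·0.03062·ln(1.931×10^-4) = 0.2527 m³/s
Check: V = 1.33 m/s, Re = 6.69×10^5, f = 0.01823, h_f = 6.17 m ≈ 6.13 m ✓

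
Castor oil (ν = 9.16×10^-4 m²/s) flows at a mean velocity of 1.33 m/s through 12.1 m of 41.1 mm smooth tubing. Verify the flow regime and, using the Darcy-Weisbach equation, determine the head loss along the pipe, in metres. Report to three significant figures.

Re = VD/ν = 1.33·0.04110/9.16×10^-4 = 59.7 → laminar (Re < 2300)
f = 64/Re = 1.072
h_f = f(L/D)V²/(2g) = 1.072·(12.1/0.04110)·1.33²/(2·9.81) = 28.47 m

h_f ≈ 28.5 m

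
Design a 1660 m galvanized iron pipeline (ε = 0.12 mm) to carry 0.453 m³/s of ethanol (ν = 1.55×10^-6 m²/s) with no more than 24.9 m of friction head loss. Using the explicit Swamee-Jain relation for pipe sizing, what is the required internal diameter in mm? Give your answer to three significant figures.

D ≈ 453 mm

Swamee-Jain (Type III): D = 0.66·[ε^1.25·(LQ²/(gh_f))^4.75 + ν·Q^9.4·(L/(gh_f))^5.2]^0.04
LQ²/(gh_f) = 1.395; L/(gh_f) = 6.796
Term 1 = ε^1.25·(…)^4.75 = 6.10×10^-5; Term 2 = ν·Q^9.4·(…)^5.2 = 1.93×10^-5
D = 0.66·(6.10×10^-5 + 1.93×10^-5)^0.04 = 0.4526 m = 453 mm
Check: V = 2.82 m/s, Re = 8.22×10^5, f = 0.01559, h_f = 23.1 m ≈ 24.9 m ✓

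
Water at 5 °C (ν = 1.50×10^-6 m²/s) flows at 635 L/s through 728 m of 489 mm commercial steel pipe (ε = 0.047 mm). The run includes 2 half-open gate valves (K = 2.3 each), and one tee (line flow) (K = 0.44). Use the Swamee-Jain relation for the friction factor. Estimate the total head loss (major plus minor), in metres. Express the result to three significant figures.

V = 4Q/(πD²) = 3.381 m/s; V²/2g = 0.5827 m
Re = 1.10×10^6, ε/D = 9.61×10^-5 → f = 0.01334 (Swamee-Jain)
Major: h_f = f(L/D)·V²/2g = 0.01334·1489·0.5827 = 11.57 m
Minor: ΣK = 5.04; h_m = ΣK·V²/2g = 2.937 m
Total H_L = 11.57 + 2.937 = 14.51 m

H_L ≈ 14.5 m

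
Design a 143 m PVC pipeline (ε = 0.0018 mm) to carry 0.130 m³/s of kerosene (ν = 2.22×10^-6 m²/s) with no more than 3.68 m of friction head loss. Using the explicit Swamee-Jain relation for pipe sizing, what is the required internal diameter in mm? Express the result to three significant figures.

Swamee-Jain (Type III): D = 0.66·[ε^1.25·(LQ²/(gh_f))^4.75 + ν·Q^9.4·(L/(gh_f))^5.2]^0.04
LQ²/(gh_f) = 0.06694; L/(gh_f) = 3.961
Term 1 = ε^1.25·(…)^4.75 = 1.74×10^-13; Term 2 = ν·Q^9.4·(…)^5.2 = 1.34×10^-11
D = 0.66·(1.74×10^-13 + 1.34×10^-11)^0.04 = 0.2426 m = 243 mm
Check: V = 2.81 m/s, Re = 3.07×10^5, f = 0.01440, h_f = 3.42 m ≈ 3.68 m ✓

D ≈ 243 mm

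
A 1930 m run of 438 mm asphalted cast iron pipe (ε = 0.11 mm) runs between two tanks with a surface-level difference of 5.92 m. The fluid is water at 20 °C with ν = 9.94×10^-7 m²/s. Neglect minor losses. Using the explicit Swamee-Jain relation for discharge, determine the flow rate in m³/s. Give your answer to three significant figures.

Q ≈ 0.195 m³/s

Swamee-Jain (Type II): Q = -0.965·√(gD⁵h_f/L)·ln[ε/(3.7D) + √(3.17ν²L/(gD³h_f))]
√(gD⁵h_f/L) = √(9.81·0.438⁵·5.92/1930) = 0.02202
ε/(3.7D) = 6.79×10^-5; √(3.17ν²L/(gD³h_f)) = 3.52×10^-5
Q = -0.965·0.02202·ln(1.031×10^-4) = 0.1951 m³/s
Check: V = 1.29 m/s, Re = 5.71×10^5, f = 0.01582, h_f = 5.96 m ≈ 5.92 m ✓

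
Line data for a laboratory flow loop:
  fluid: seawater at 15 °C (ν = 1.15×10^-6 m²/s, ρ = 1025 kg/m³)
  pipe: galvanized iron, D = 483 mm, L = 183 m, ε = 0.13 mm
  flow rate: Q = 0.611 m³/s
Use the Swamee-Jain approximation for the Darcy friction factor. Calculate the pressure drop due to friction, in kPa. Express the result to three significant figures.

Δp ≈ 33.0 kPa

V = 4Q/(πD²) = 4·0.611/(π·0.483²) = 3.335 m/s
Re = VD/ν = 3.335·0.483/1.15×10^-6 = 1.40×10^6 → turbulent
ε/D = 0.13/483 = 2.69×10^-4
Swamee-Jain: f = 0.01526
h_f = f(L/D)V²/(2g) = 0.01526·(183/0.483)·3.335²/(2·9.81) = 3.277 m
Δp = ρg·h_f = 1025·9.81·3.277 = 32.95 kPa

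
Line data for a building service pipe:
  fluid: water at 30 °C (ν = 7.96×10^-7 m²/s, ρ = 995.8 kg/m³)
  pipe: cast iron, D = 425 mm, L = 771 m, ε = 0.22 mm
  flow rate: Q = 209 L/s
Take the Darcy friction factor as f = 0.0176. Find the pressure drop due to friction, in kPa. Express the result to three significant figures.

Δp ≈ 34.5 kPa

V = 4Q/(πD²) = 4·0.209/(π·0.425²) = 1.473 m/s
h_f = f(L/D)V²/(2g) = 0.01760·(771/0.425)·1.473²/(2·9.81) = 3.532 m
Δp = ρg·h_f = 995.8·9.81·3.532 = 34.50 kPa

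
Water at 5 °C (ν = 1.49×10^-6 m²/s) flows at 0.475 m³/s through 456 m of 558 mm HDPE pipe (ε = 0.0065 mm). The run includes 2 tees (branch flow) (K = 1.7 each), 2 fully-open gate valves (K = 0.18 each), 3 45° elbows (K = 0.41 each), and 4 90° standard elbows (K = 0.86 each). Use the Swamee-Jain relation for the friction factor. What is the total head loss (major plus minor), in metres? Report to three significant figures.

V = 4Q/(πD²) = 1.942 m/s; V²/2g = 0.1923 m
Re = 7.27×10^5, ε/D = 1.16×10^-5 → f = 0.01249 (Swamee-Jain)
Major: h_f = f(L/D)·V²/2g = 0.01249·817.2·0.1923 = 1.963 m
Minor: ΣK = 8.43; h_m = ΣK·V²/2g = 1.621 m
Total H_L = 1.963 + 1.621 = 3.584 m

H_L ≈ 3.58 m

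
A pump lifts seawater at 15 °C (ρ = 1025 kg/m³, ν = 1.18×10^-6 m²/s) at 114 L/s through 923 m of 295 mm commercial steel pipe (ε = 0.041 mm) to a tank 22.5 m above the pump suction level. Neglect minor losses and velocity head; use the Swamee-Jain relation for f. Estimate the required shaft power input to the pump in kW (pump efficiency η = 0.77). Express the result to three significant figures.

P_shaft ≈ 43.5 kW

V = 4Q/(πD²) = 1.668 m/s; Re = 4.17×10^5; ε/D = 1.39×10^-4; f = 0.01519
h_f = f(L/D)V²/2g = 6.740 m
Total head H = z + h_f = 22.5 + 6.740 = 29.24 m
P_hyd = ρgQH = 1025·9.81·0.114·29.24 = 33.52 kW
P_shaft = P_hyd/η = 33.52/0.77 = 43.53 kW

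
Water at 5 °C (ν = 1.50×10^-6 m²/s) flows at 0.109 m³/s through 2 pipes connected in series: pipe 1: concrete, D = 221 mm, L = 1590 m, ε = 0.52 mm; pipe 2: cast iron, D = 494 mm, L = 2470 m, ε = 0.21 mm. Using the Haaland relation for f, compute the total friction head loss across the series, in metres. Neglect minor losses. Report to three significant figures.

Pipe 1: V = 2.842 m/s, Re = 4.19×10^5, ε/D = 0.00235, f = 0.02486, h_1 = f(L/D)V²/2g = 73.60 m
Pipe 2: V = 0.5687 m/s, Re = 1.87×10^5, ε/D = 4.25×10^-4, f = 0.01835, h_2 = f(L/D)V²/2g = 1.512 m
Series → Q common, losses add: H = Σh = 75.11 m

H ≈ 75.1 m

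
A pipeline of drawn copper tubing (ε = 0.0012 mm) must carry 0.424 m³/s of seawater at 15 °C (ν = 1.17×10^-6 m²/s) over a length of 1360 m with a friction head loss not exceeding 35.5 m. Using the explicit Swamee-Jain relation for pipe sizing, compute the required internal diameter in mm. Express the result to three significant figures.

Swamee-Jain (Type III): D = 0.66·[ε^1.25·(LQ²/(gh_f))^4.75 + ν·Q^9.4·(L/(gh_f))^5.2]^0.04
LQ²/(gh_f) = 0.7021; L/(gh_f) = 3.905
Term 1 = ε^1.25·(…)^4.75 = 7.40×10^-9; Term 2 = ν·Q^9.4·(…)^5.2 = 4.38×10^-7
D = 0.66·(7.40×10^-9 + 4.38×10^-7)^0.04 = 0.3677 m = 368 mm
Check: V = 3.99 m/s, Re = 1.25×10^6, f = 0.01127, h_f = 33.9 m ≈ 35.5 m ✓

D ≈ 368 mm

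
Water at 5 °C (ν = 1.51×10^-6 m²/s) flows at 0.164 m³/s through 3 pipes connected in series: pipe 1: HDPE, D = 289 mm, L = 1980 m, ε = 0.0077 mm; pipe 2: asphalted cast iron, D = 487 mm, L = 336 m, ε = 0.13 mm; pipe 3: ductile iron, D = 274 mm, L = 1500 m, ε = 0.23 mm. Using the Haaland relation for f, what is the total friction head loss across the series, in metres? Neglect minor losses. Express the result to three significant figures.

Pipe 1: V = 2.500 m/s, Re = 4.78×10^5, ε/D = 2.66×10^-5, f = 0.01348, h_1 = f(L/D)V²/2g = 29.41 m
Pipe 2: V = 0.8804 m/s, Re = 2.84×10^5, ε/D = 2.67×10^-4, f = 0.01666, h_2 = f(L/D)V²/2g = 0.4540 m
Pipe 3: V = 2.781 m/s, Re = 5.05×10^5, ε/D = 8.39×10^-4, f = 0.01945, h_3 = f(L/D)V²/2g = 41.98 m
Series → Q common, losses add: H = Σh = 71.84 m

H ≈ 71.8 m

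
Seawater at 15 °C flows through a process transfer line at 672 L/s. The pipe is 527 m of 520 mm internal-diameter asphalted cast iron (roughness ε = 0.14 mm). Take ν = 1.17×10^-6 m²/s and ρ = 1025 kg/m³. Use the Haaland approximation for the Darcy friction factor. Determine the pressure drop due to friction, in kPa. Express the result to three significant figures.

V = 4Q/(πD²) = 4·0.672/(π·0.520²) = 3.164 m/s
Re = VD/ν = 3.164·0.520/1.17×10^-6 = 1.41×10^6 → turbulent
ε/D = 0.14/520 = 2.69×10^-4
Haaland: f = 0.01513
h_f = f(L/D)V²/(2g) = 0.01513·(527/0.520)·3.164²/(2·9.81) = 7.824 m
Δp = ρg·h_f = 1025·9.81·7.824 = 78.67 kPa

Δp ≈ 78.7 kPa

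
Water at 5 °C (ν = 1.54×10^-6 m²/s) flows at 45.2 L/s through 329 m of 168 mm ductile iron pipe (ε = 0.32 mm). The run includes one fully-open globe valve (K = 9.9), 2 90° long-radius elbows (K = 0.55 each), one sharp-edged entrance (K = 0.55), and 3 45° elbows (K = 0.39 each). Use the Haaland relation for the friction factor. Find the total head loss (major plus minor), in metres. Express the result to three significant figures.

V = 4Q/(πD²) = 2.039 m/s; V²/2g = 0.2119 m
Re = 2.22×10^5, ε/D = 0.00190 → f = 0.02390 (Haaland)
Major: h_f = f(L/D)·V²/2g = 0.02390·1958·0.2119 = 9.918 m
Minor: ΣK = 12.7; h_m = ΣK·V²/2g = 2.696 m
Total H_L = 9.918 + 2.696 = 12.61 m

H_L ≈ 12.6 m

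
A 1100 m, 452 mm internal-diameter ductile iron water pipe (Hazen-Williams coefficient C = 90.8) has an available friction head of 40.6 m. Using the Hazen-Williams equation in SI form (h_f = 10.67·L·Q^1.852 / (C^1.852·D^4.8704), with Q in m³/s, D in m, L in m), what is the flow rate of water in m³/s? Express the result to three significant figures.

Q ≈ 0.528 m³/s

Rearranging: Q = [h_f·C^1.852·D^4.8704 / (10.67·L)]^(1/1.852)
Q = [40.6·90.8^1.852·0.452^4.8704 / (10.67·1100)]^0.540 = 0.5276 m³/s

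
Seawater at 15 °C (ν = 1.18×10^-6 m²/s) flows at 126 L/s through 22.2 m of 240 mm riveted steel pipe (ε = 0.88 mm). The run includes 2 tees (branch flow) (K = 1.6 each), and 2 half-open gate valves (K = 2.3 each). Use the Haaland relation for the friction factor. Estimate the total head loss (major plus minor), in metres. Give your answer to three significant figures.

V = 4Q/(πD²) = 2.785 m/s; V²/2g = 0.3954 m
Re = 5.66×10^5, ε/D = 0.00367 → f = 0.02795 (Haaland)
Major: h_f = f(L/D)·V²/2g = 0.02795·92.50·0.3954 = 1.022 m
Minor: ΣK = 7.80; h_m = ΣK·V²/2g = 3.084 m
Total H_L = 1.022 + 3.084 = 4.106 m

H_L ≈ 4.11 m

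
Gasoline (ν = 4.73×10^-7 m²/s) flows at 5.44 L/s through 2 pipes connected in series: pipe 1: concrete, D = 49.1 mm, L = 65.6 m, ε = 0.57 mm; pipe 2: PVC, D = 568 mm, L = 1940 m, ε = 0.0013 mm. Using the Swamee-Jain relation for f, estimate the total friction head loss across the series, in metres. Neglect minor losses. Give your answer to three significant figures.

Pipe 1: V = 2.873 m/s, Re = 2.98×10^5, ε/D = 0.0116, f = 0.04019, h_1 = f(L/D)V²/2g = 22.59 m
Pipe 2: V = 0.02147 m/s, Re = 2.58×10^4, ε/D = 2.29×10^-6, f = 0.02425, h_2 = f(L/D)V²/2g = 0.001946 m
Series → Q common, losses add: H = Σh = 22.59 m

H ≈ 22.6 m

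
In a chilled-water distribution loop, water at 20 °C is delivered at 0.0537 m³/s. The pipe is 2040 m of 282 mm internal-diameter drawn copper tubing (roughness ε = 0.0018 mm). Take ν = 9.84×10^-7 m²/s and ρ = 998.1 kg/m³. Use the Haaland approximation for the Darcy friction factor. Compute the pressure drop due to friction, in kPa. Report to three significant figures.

V = 4Q/(πD²) = 4·0.0537/(π·0.282²) = 0.8598 m/s
Re = VD/ν = 0.8598·0.282/9.84×10^-7 = 2.46×10^5 → turbulent
ε/D = 0.0018/282 = 6.38×10^-6
Haaland: f = 0.01493
h_f = f(L/D)V²/(2g) = 0.01493·(2040/0.282)·0.8598²/(2·9.81) = 4.069 m
Δp = ρg·h_f = 998.1·9.81·4.069 = 39.85 kPa

Δp ≈ 39.8 kPa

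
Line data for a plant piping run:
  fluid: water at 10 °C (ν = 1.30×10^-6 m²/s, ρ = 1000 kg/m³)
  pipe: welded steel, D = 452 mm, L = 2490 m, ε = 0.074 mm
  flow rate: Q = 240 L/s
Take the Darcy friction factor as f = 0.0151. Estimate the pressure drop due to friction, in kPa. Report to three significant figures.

V = 4Q/(πD²) = 4·0.240/(π·0.452²) = 1.496 m/s
h_f = f(L/D)V²/(2g) = 0.01510·(2490/0.452)·1.496²/(2·9.81) = 9.485 m
Δp = ρg·h_f = 1000·9.81·9.485 = 93.05 kPa

Δp ≈ 93.0 kPa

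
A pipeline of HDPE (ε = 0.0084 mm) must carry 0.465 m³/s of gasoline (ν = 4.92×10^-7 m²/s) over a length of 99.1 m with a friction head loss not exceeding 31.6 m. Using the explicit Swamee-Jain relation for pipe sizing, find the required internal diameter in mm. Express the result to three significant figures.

Swamee-Jain (Type III): D = 0.66·[ε^1.25·(LQ²/(gh_f))^4.75 + ν·Q^9.4·(L/(gh_f))^5.2]^0.04
LQ²/(gh_f) = 0.06912; L/(gh_f) = 0.3197
Term 1 = ε^1.25·(…)^4.75 = 1.39×10^-12; Term 2 = ν·Q^9.4·(…)^5.2 = 9.78×10^-13
D = 0.66·(1.39×10^-12 + 9.78×10^-13)^0.04 = 0.2262 m = 226 mm
Check: V = 11.6 m/s, Re = 5.32×10^6, f = 0.01076, h_f = 32.1 m ≈ 31.6 m ✓

D ≈ 226 mm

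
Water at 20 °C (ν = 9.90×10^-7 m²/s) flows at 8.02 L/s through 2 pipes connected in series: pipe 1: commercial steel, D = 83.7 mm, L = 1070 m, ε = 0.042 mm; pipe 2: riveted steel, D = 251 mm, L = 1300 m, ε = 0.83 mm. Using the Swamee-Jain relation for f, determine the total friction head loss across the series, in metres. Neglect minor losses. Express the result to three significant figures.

H ≈ 27.8 m

Pipe 1: V = 1.458 m/s, Re = 1.23×10^5, ε/D = 5.02×10^-4, f = 0.01991, h_1 = f(L/D)V²/2g = 27.56 m
Pipe 2: V = 0.1621 m/s, Re = 4.11×10^4, ε/D = 0.00331, f = 0.03000, h_2 = f(L/D)V²/2g = 0.2080 m
Series → Q common, losses add: H = Σh = 27.77 m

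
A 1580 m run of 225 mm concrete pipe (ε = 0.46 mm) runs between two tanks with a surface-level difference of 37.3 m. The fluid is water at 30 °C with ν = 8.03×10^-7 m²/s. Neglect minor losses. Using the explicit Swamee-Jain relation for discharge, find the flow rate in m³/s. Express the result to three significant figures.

Swamee-Jain (Type II): Q = -0.965·√(gD⁵h_f/L)·ln[ε/(3.7D) + √(3.17ν²L/(gD³h_f))]
√(gD⁵h_f/L) = √(9.81·0.225⁵·37.3/1580) = 0.01156
ε/(3.7D) = 5.53×10^-4; √(3.17ν²L/(gD³h_f)) = 2.78×10^-5
Q = -0.965·0.01156·ln(5.804×10^-4) = 0.08310 m³/s
Check: V = 2.09 m/s, Re = 5.86×10^5, f = 0.02397, h_f = 37.5 m ≈ 37.3 m ✓

Q ≈ 0.0831 m³/s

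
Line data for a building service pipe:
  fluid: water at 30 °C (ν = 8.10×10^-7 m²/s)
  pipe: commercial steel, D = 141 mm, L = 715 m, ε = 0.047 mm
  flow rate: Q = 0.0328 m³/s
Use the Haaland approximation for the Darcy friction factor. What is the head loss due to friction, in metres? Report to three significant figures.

V = 4Q/(πD²) = 4·0.0328/(π·0.141²) = 2.101 m/s
Re = VD/ν = 2.101·0.141/8.10×10^-7 = 3.66×10^5 → turbulent
ε/D = 0.047/141 = 3.33×10^-4
Haaland: f = 0.01676
h_f = f(L/D)V²/(2g) = 0.01676·(715/0.141)·2.101²/(2·9.81) = 19.12 m

h_f ≈ 19.1 m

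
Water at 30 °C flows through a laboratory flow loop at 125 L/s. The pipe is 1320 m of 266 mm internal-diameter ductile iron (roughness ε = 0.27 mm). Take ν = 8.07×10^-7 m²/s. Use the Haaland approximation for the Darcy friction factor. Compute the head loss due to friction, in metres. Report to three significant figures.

V = 4Q/(πD²) = 4·0.125/(π·0.266²) = 2.249 m/s
Re = VD/ν = 2.249·0.266/8.07×10^-7 = 7.41×10^5 → turbulent
ε/D = 0.27/266 = 0.00102
Haaland: f = 0.02010
h_f = f(L/D)V²/(2g) = 0.02010·(1320/0.266)·2.249²/(2·9.81) = 25.72 m

h_f ≈ 25.7 m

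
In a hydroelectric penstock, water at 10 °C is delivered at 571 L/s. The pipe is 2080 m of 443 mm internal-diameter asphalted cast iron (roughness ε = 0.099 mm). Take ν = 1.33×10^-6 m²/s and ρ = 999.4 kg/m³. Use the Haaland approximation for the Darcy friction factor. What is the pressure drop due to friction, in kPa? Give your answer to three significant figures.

Δp ≈ 474 kPa

V = 4Q/(πD²) = 4·0.571/(π·0.443²) = 3.705 m/s
Re = VD/ν = 3.705·0.443/1.33×10^-6 = 1.23×10^6 → turbulent
ε/D = 0.099/443 = 2.23×10^-4
Haaland: f = 0.01472
h_f = f(L/D)V²/(2g) = 0.01472·(2080/0.443)·3.705²/(2·9.81) = 48.34 m
Δp = ρg·h_f = 999.4·9.81·48.34 = 473.9 kPa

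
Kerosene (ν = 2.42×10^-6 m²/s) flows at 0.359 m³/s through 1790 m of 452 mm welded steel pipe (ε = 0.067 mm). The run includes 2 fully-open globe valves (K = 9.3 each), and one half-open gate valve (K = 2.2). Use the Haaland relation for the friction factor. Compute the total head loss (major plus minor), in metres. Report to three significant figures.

H_L ≈ 20.5 m

V = 4Q/(πD²) = 2.237 m/s; V²/2g = 0.2551 m
Re = 4.18×10^5, ε/D = 1.48×10^-4 → f = 0.01506 (Haaland)
Major: h_f = f(L/D)·V²/2g = 0.01506·3960·0.2551 = 15.21 m
Minor: ΣK = 20.8; h_m = ΣK·V²/2g = 5.307 m
Total H_L = 15.21 + 5.307 = 20.52 m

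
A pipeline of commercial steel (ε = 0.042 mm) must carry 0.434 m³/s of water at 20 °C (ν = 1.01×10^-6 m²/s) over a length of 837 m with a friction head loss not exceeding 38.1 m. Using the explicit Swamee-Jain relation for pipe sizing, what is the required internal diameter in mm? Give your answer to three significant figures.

D ≈ 344 mm

Swamee-Jain (Type III): D = 0.66·[ε^1.25·(LQ²/(gh_f))^4.75 + ν·Q^9.4·(L/(gh_f))^5.2]^0.04
LQ²/(gh_f) = 0.4218; L/(gh_f) = 2.239
Term 1 = ε^1.25·(…)^4.75 = 5.60×10^-8; Term 2 = ν·Q^9.4·(…)^5.2 = 2.61×10^-8
D = 0.66·(5.60×10^-8 + 2.61×10^-8)^0.04 = 0.3437 m = 344 mm
Check: V = 4.68 m/s, Re = 1.59×10^6, f = 0.01341, h_f = 36.4 m ≈ 38.1 m ✓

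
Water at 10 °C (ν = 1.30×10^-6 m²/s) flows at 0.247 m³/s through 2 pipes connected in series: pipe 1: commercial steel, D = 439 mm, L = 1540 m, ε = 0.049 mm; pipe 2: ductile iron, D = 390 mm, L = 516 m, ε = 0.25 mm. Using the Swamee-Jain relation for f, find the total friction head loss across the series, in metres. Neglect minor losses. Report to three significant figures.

H ≈ 12.2 m

Pipe 1: V = 1.632 m/s, Re = 5.51×10^5, ε/D = 1.12×10^-4, f = 0.01445, h_1 = f(L/D)V²/2g = 6.879 m
Pipe 2: V = 2.068 m/s, Re = 6.20×10^5, ε/D = 6.41×10^-4, f = 0.01845, h_2 = f(L/D)V²/2g = 5.319 m
Series → Q common, losses add: H = Σh = 12.20 m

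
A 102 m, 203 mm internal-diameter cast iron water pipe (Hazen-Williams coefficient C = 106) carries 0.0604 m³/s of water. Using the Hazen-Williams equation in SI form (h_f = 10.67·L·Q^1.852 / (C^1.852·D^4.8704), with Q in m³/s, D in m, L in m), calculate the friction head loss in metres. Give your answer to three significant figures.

h_f = 10.67·102·0.0604^1.852 / (106^1.852·0.203^4.8704) = 2.519 m

h_f ≈ 2.52 m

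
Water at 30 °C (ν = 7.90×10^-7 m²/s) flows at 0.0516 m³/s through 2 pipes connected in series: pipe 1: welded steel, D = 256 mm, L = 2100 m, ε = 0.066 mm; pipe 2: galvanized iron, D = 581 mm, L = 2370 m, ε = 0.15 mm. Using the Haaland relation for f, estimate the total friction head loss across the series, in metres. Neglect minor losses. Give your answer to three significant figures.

H ≈ 7.02 m

Pipe 1: V = 1.002 m/s, Re = 3.25×10^5, ε/D = 2.58×10^-4, f = 0.01637, h_1 = f(L/D)V²/2g = 6.880 m
Pipe 2: V = 0.1946 m/s, Re = 1.43×10^5, ε/D = 2.58×10^-4, f = 0.01801, h_2 = f(L/D)V²/2g = 0.1419 m
Series → Q common, losses add: H = Σh = 7.022 m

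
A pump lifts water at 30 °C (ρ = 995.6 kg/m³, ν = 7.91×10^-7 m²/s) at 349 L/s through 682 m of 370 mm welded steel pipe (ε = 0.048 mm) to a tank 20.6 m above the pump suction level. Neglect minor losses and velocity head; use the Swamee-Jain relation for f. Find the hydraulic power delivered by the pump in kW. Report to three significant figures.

V = 4Q/(πD²) = 3.246 m/s; Re = 1.52×10^6; ε/D = 1.30×10^-4; f = 0.01356
h_f = f(L/D)V²/2g = 13.42 m
Total head H = z + h_f = 20.6 + 13.42 = 34.02 m
P_hyd = ρgQH = 995.6·9.81·0.349·34.02 = 116.0 kW

P_hyd ≈ 116 kW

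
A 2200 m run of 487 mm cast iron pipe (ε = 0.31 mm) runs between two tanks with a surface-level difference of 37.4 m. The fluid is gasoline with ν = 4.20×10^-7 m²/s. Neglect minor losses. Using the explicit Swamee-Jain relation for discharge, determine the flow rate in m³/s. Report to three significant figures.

Q ≈ 0.563 m³/s

Swamee-Jain (Type II): Q = -0.965·√(gD⁵h_f/L)·ln[ε/(3.7D) + √(3.17ν²L/(gD³h_f))]
√(gD⁵h_f/L) = √(9.81·0.487⁵·37.4/2200) = 0.06759
ε/(3.7D) = 1.72×10^-4; √(3.17ν²L/(gD³h_f)) = 5.39×10^-6
Q = -0.965·0.06759·ln(1.774×10^-4) = 0.5633 m³/s
Check: V = 3.02 m/s, Re = 3.51×10^6, f = 0.01781, h_f = 37.5 m ≈ 37.4 m ✓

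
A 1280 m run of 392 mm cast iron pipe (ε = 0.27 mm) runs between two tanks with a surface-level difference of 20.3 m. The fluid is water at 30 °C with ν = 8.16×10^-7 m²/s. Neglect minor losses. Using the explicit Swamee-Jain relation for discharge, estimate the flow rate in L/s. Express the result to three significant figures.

Swamee-Jain (Type II): Q = -0.965·√(gD⁵h_f/L)·ln[ε/(3.7D) + √(3.17ν²L/(gD³h_f))]
√(gD⁵h_f/L) = √(9.81·0.392⁵·20.3/1280) = 0.03795
ε/(3.7D) = 1.86×10^-4; √(3.17ν²L/(gD³h_f)) = 1.50×10^-5
Q = -0.965·0.03795·ln(2.012×10^-4) = 0.3117 m³/s
Check: V = 2.58 m/s, Re = 1.24×10^6, f = 0.01838, h_f = 20.4 m ≈ 20.3 m ✓

Q ≈ 312 L/s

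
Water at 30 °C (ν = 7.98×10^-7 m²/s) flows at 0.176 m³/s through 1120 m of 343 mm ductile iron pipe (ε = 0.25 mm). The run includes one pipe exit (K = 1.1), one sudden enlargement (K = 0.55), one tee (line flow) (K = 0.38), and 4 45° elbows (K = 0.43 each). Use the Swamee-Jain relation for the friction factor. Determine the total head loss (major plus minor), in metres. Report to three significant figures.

V = 4Q/(πD²) = 1.905 m/s; V²/2g = 0.1849 m
Re = 8.19×10^5, ε/D = 7.29×10^-4 → f = 0.01877 (Swamee-Jain)
Major: h_f = f(L/D)·V²/2g = 0.01877·3265·0.1849 = 11.34 m
Minor: ΣK = 3.75; h_m = ΣK·V²/2g = 0.6934 m
Total H_L = 11.34 + 0.6934 = 12.03 m

H_L ≈ 12.0 m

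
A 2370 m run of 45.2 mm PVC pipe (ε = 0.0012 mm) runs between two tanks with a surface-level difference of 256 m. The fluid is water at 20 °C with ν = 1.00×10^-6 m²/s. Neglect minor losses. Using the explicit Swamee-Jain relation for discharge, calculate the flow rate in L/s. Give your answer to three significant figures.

Q ≈ 3.70 L/s

Swamee-Jain (Type II): Q = -0.965·√(gD⁵h_f/L)·ln[ε/(3.7D) + √(3.17ν²L/(gD³h_f))]
√(gD⁵h_f/L) = √(9.81·0.0452⁵·256/2370) = 4.471×10^-4
ε/(3.7D) = 7.18×10^-6; √(3.17ν²L/(gD³h_f)) = 1.80×10^-4
Q = -0.965·4.471×10^-4·ln(1.872×10^-4) = 0.003704 m³/s
Check: V = 2.31 m/s, Re = 1.04×10^5, f = 0.01787, h_f = 254 m ≈ 256 m ✓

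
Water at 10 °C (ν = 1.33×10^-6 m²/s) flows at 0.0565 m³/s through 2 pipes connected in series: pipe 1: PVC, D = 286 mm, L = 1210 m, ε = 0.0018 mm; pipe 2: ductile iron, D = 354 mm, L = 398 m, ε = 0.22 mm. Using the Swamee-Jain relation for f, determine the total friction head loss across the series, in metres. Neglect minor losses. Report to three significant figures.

H ≈ 3.01 m

Pipe 1: V = 0.8795 m/s, Re = 1.89×10^5, ε/D = 6.29×10^-6, f = 0.01576, h_1 = f(L/D)V²/2g = 2.628 m
Pipe 2: V = 0.5741 m/s, Re = 1.53×10^5, ε/D = 6.21×10^-4, f = 0.02001, h_2 = f(L/D)V²/2g = 0.3778 m
Series → Q common, losses add: H = Σh = 3.006 m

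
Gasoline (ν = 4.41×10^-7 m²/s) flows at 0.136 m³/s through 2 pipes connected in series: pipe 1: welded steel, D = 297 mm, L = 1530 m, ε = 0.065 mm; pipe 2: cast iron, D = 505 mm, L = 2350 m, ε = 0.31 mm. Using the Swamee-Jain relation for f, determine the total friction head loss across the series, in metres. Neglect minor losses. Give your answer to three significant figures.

Pipe 1: V = 1.963 m/s, Re = 1.32×10^6, ε/D = 2.19×10^-4, f = 0.01477, h_1 = f(L/D)V²/2g = 14.95 m
Pipe 2: V = 0.6790 m/s, Re = 7.78×10^5, ε/D = 6.14×10^-4, f = 0.01815, h_2 = f(L/D)V²/2g = 1.985 m
Series → Q common, losses add: H = Σh = 16.93 m

H ≈ 16.9 m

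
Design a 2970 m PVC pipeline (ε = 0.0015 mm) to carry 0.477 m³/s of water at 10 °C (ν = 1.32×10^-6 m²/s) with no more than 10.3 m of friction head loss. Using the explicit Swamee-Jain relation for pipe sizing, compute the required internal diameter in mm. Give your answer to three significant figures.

Swamee-Jain (Type III): D = 0.66·[ε^1.25·(LQ²/(gh_f))^4.75 + ν·Q^9.4·(L/(gh_f))^5.2]^0.04
LQ²/(gh_f) = 6.688; L/(gh_f) = 29.39
Term 1 = ε^1.25·(…)^4.75 = 4.37×10^-4; Term 2 = ν·Q^9.4·(…)^5.2 = 0.0541
D = 0.66·(4.37×10^-4 + 0.0541)^0.04 = 0.5875 m = 588 mm
Check: V = 1.76 m/s, Re = 7.83×10^5, f = 0.01216, h_f = 9.69 m ≈ 10.3 m ✓

D ≈ 588 mm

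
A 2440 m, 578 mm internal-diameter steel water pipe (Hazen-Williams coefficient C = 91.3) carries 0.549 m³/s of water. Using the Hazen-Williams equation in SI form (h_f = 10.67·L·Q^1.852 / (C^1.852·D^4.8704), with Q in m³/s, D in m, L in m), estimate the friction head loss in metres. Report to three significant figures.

h_f = 10.67·2440·0.549^1.852 / (91.3^1.852·0.578^4.8704) = 28.97 m

h_f ≈ 29.0 m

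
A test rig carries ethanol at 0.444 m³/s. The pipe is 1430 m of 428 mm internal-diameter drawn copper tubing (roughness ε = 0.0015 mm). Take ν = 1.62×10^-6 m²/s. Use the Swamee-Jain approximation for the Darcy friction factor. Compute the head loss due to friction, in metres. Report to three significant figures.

h_f ≈ 19.6 m

V = 4Q/(πD²) = 4·0.444/(π·0.428²) = 3.086 m/s
Re = VD/ν = 3.086·0.428/1.62×10^-6 = 8.15×10^5 → turbulent
ε/D = 0.0015/428 = 3.50×10^-6
Swamee-Jain: f = 0.01209
h_f = f(L/D)V²/(2g) = 0.01209·(1430/0.428)·3.086²/(2·9.81) = 19.61 m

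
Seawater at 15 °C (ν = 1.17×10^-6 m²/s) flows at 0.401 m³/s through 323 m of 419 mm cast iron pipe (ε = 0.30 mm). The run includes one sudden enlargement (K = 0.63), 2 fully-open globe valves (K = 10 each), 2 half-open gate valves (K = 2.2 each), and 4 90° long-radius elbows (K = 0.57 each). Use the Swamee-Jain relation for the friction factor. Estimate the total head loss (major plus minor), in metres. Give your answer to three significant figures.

H_L ≈ 18.0 m

V = 4Q/(πD²) = 2.908 m/s; V²/2g = 0.4311 m
Re = 1.04×10^6, ε/D = 7.16×10^-4 → f = 0.01860 (Swamee-Jain)
Major: h_f = f(L/D)·V²/2g = 0.01860·770.9·0.4311 = 6.180 m
Minor: ΣK = 27.3; h_m = ΣK·V²/2g = 11.77 m
Total H_L = 6.180 + 11.77 = 17.95 m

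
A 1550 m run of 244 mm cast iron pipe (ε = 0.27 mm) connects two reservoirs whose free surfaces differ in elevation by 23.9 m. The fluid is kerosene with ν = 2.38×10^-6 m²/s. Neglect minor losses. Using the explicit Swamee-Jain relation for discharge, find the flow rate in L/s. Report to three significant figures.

Swamee-Jain (Type II): Q = -0.965·√(gD⁵h_f/L)·ln[ε/(3.7D) + √(3.17ν²L/(gD³h_f))]
√(gD⁵h_f/L) = √(9.81·0.244⁵·23.9/1550) = 0.01144
ε/(3.7D) = 2.99×10^-4; √(3.17ν²L/(gD³h_f)) = 9.04×10^-5
Q = -0.965·0.01144·ln(3.895×10^-4) = 0.08665 m³/s
Check: V = 1.85 m/s, Re = 1.90×10^5, f = 0.02167, h_f = 24.1 m ≈ 23.9 m ✓

Q ≈ 86.7 L/s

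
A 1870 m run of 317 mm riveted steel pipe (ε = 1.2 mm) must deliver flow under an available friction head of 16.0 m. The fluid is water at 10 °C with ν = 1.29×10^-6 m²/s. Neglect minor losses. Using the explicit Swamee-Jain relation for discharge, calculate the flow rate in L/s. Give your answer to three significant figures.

Swamee-Jain (Type II): Q = -0.965·√(gD⁵h_f/L)·ln[ε/(3.7D) + √(3.17ν²L/(gD³h_f))]
√(gD⁵h_f/L) = √(9.81·0.317⁵·16.0/1870) = 0.01639
ε/(3.7D) = 0.00102; √(3.17ν²L/(gD³h_f)) = 4.44×10^-5
Q = -0.965·0.01639·ln(0.001068) = 0.1082 m³/s
Check: V = 1.37 m/s, Re = 3.37×10^5, f = 0.02844, h_f = 16.1 m ≈ 16.0 m ✓

Q ≈ 108 L/s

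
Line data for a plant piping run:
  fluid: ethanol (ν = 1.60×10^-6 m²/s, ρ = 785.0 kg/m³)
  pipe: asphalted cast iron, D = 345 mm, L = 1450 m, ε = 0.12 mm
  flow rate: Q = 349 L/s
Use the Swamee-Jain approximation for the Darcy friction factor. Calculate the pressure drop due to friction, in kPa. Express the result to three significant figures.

V = 4Q/(πD²) = 4·0.349/(π·0.345²) = 3.733 m/s
Re = VD/ν = 3.733·0.345/1.60×10^-6 = 8.05×10^5 → turbulent
ε/D = 0.12/345 = 3.48×10^-4
Swamee-Jain: f = 0.01632
h_f = f(L/D)V²/(2g) = 0.01632·(1450/0.345)·3.733²/(2·9.81) = 48.71 m
Δp = ρg·h_f = 785.0·9.81·48.71 = 375.1 kPa

Δp ≈ 375 kPa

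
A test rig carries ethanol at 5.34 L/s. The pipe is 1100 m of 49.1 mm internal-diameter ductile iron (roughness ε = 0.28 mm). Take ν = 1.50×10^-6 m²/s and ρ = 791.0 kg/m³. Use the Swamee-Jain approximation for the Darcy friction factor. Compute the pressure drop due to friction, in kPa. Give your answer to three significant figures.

V = 4Q/(πD²) = 4·0.00534/(π·0.0491²) = 2.820 m/s
Re = VD/ν = 2.820·0.0491/1.50×10^-6 = 9.23×10^4 → turbulent
ε/D = 0.28/49.1 = 0.00570
Swamee-Jain: f = 0.03281
h_f = f(L/D)V²/(2g) = 0.03281·(1100/0.0491)·2.820²/(2·9.81) = 298.0 m
Δp = ρg·h_f = 791.0·9.81·298.0 = 2312 kPa

Δp ≈ 2310 kPa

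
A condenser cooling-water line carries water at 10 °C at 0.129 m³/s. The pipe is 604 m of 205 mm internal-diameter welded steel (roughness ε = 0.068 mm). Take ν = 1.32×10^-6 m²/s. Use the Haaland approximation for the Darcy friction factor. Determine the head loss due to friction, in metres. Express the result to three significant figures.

h_f ≈ 37.2 m

V = 4Q/(πD²) = 4·0.129/(π·0.205²) = 3.908 m/s
Re = VD/ν = 3.908·0.205/1.32×10^-6 = 6.07×10^5 → turbulent
ε/D = 0.068/205 = 3.32×10^-4
Haaland: f = 0.01623
h_f = f(L/D)V²/(2g) = 0.01623·(604/0.205)·3.908²/(2·9.81) = 37.22 m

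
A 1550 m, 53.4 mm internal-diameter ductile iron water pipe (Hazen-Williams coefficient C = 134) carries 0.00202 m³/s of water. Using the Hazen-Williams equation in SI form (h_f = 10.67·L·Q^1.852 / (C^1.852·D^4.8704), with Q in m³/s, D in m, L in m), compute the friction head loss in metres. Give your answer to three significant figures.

h_f = 10.67·1550·0.00202^1.852 / (134^1.852·0.0534^4.8704) = 30.62 m

h_f ≈ 30.6 m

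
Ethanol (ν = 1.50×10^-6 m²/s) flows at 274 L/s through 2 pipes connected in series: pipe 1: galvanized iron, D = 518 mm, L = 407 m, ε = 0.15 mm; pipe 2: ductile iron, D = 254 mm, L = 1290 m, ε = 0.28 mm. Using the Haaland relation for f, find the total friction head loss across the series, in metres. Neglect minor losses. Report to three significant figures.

Pipe 1: V = 1.300 m/s, Re = 4.49×10^5, ε/D = 2.90×10^-4, f = 0.01619, h_1 = f(L/D)V²/2g = 1.096 m
Pipe 2: V = 5.407 m/s, Re = 9.16×10^5, ε/D = 0.00110, f = 0.02042, h_2 = f(L/D)V²/2g = 154.6 m
Series → Q common, losses add: H = Σh = 155.7 m

H ≈ 156 m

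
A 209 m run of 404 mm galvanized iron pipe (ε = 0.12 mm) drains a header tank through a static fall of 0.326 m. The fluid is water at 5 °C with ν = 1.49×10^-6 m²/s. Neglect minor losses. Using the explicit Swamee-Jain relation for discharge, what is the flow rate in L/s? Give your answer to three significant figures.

Q ≈ 108 L/s

Swamee-Jain (Type II): Q = -0.965·√(gD⁵h_f/L)·ln[ε/(3.7D) + √(3.17ν²L/(gD³h_f))]
√(gD⁵h_f/L) = √(9.81·0.404⁵·0.326/209) = 0.01283
ε/(3.7D) = 8.03×10^-5; √(3.17ν²L/(gD³h_f)) = 8.35×10^-5
Q = -0.965·0.01283·ln(1.638×10^-4) = 0.1079 m³/s
Check: V = 0.842 m/s, Re = 2.28×10^5, f = 0.01751, h_f = 0.327 m ≈ 0.326 m ✓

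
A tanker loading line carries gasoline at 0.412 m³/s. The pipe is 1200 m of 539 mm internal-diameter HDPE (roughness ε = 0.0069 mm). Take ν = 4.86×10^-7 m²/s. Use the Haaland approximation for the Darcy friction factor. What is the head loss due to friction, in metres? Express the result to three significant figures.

h_f ≈ 3.97 m

V = 4Q/(πD²) = 4·0.412/(π·0.539²) = 1.806 m/s
Re = VD/ν = 1.806·0.539/4.86×10^-7 = 2.00×10^6 → turbulent
ε/D = 0.0069/539 = 1.28×10^-5
Haaland: f = 0.01072
h_f = f(L/D)V²/(2g) = 0.01072·(1200/0.539)·1.806²/(2·9.81) = 3.967 m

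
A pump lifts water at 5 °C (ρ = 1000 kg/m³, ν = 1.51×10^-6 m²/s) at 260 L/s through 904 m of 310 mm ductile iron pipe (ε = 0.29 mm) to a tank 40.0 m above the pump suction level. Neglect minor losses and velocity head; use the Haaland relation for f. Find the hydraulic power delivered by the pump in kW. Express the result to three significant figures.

P_hyd ≈ 191 kW

V = 4Q/(πD²) = 3.445 m/s; Re = 7.07×10^5; ε/D = 9.35×10^-4; f = 0.01975
h_f = f(L/D)V²/2g = 34.84 m
Total head H = z + h_f = 40.0 + 34.84 = 74.84 m
P_hyd = ρgQH = 1000·9.81·0.260·74.84 = 190.9 kW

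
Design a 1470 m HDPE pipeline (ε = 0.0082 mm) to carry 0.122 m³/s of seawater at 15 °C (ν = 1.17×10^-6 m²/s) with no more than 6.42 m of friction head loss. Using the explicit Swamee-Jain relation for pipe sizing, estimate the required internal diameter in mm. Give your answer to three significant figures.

D ≈ 335 mm

Swamee-Jain (Type III): D = 0.66·[ε^1.25·(LQ²/(gh_f))^4.75 + ν·Q^9.4·(L/(gh_f))^5.2]^0.04
LQ²/(gh_f) = 0.3474; L/(gh_f) = 23.34
Term 1 = ε^1.25·(…)^4.75 = 2.89×10^-9; Term 2 = ν·Q^9.4·(…)^5.2 = 3.93×10^-8
D = 0.66·(2.89×10^-9 + 3.93×10^-8)^0.04 = 0.3346 m = 335 mm
Check: V = 1.39 m/s, Re = 3.97×10^5, f = 0.01398, h_f = 6.03 m ≈ 6.42 m ✓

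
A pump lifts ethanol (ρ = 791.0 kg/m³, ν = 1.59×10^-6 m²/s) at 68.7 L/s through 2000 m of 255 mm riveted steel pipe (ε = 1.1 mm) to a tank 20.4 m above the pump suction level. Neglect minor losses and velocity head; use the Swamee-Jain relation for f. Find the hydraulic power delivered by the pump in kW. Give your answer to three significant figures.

V = 4Q/(πD²) = 1.345 m/s; Re = 2.16×10^5; ε/D = 0.00431; f = 0.02971
h_f = f(L/D)V²/2g = 21.49 m
Total head H = z + h_f = 20.4 + 21.49 = 41.89 m
P_hyd = ρgQH = 791.0·9.81·0.0687·41.89 = 22.33 kW

P_hyd ≈ 22.3 kW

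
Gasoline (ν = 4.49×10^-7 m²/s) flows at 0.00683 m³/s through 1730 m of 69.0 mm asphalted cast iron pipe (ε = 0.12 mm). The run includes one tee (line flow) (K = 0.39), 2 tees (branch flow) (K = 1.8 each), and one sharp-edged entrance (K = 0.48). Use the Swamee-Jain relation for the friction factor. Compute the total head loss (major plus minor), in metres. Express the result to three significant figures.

H_L ≈ 101 m

V = 4Q/(πD²) = 1.827 m/s; V²/2g = 0.1700 m
Re = 2.81×10^5, ε/D = 0.00174 → f = 0.02343 (Swamee-Jain)
Major: h_f = f(L/D)·V²/2g = 0.02343·25072·0.1700 = 99.91 m
Minor: ΣK = 4.47; h_m = ΣK·V²/2g = 0.7601 m
Total H_L = 99.91 + 0.7601 = 100.7 m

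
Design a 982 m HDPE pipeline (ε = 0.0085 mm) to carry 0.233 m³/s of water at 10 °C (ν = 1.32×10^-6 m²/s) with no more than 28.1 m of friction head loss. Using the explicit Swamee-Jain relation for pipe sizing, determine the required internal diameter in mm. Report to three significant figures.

D ≈ 291 mm

Swamee-Jain (Type III): D = 0.66·[ε^1.25·(LQ²/(gh_f))^4.75 + ν·Q^9.4·(L/(gh_f))^5.2]^0.04
LQ²/(gh_f) = 0.1934; L/(gh_f) = 3.562
Term 1 = ε^1.25·(…)^4.75 = 1.87×10^-10; Term 2 = ν·Q^9.4·(…)^5.2 = 1.10×10^-9
D = 0.66·(1.87×10^-10 + 1.10×10^-9)^0.04 = 0.2911 m = 291 mm
Check: V = 3.50 m/s, Re = 7.72×10^5, f = 0.01271, h_f = 26.8 m ≈ 28.1 m ✓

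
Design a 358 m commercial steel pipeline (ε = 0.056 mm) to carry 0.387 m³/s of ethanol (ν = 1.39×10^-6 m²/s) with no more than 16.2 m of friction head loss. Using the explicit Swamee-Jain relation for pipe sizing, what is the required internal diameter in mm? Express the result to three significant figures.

D ≈ 334 mm

Swamee-Jain (Type III): D = 0.66·[ε^1.25·(LQ²/(gh_f))^4.75 + ν·Q^9.4·(L/(gh_f))^5.2]^0.04
LQ²/(gh_f) = 0.3374; L/(gh_f) = 2.253
Term 1 = ε^1.25·(…)^4.75 = 2.78×10^-8; Term 2 = ν·Q^9.4·(…)^5.2 = 1.26×10^-8
D = 0.66·(2.78×10^-8 + 1.26×10^-8)^0.04 = 0.3340 m = 334 mm
Check: V = 4.42 m/s, Re = 1.06×10^6, f = 0.01435, h_f = 15.3 m ≈ 16.2 m ✓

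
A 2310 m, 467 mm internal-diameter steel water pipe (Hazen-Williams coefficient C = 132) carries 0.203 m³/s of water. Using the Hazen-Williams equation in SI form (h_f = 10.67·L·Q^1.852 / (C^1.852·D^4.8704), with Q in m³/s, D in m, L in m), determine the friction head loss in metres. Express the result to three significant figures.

h_f = 10.67·2310·0.203^1.852 / (132^1.852·0.467^4.8704) = 6.202 m

h_f ≈ 6.20 m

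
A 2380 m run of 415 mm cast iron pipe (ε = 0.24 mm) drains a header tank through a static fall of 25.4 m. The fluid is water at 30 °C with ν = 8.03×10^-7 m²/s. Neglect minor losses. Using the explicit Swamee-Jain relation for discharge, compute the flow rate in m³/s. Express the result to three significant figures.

Swamee-Jain (Type II): Q = -0.965·√(gD⁵h_f/L)·ln[ε/(3.7D) + √(3.17ν²L/(gD³h_f))]
√(gD⁵h_f/L) = √(9.81·0.415⁵·25.4/2380) = 0.03590
ε/(3.7D) = 1.56×10^-4; √(3.17ν²L/(gD³h_f)) = 1.65×10^-5
Q = -0.965·0.03590·ln(1.728×10^-4) = 0.3001 m³/s
Check: V = 2.22 m/s, Re = 1.15×10^6, f = 0.01775, h_f = 25.5 m ≈ 25.4 m ✓

Q ≈ 0.300 m³/s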